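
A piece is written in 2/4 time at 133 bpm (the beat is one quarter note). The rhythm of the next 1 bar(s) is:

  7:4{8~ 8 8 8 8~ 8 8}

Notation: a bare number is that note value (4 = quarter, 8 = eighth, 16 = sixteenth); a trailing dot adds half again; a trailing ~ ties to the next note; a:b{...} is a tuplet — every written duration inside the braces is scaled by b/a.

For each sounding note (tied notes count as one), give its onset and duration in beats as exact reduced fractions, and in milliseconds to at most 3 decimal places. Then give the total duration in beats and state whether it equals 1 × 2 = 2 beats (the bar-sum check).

1) 0.0ms=0b +257.787ms=4/7b
2) 257.787ms=4/7b +128.894ms=2/7b
3) 386.681ms=6/7b +128.894ms=2/7b
4) 515.575ms=8/7b +257.787ms=4/7b
5) 773.362ms=12/7b +128.894ms=2/7b
Σ=2b of 2 (133bpm 2/4) — PASS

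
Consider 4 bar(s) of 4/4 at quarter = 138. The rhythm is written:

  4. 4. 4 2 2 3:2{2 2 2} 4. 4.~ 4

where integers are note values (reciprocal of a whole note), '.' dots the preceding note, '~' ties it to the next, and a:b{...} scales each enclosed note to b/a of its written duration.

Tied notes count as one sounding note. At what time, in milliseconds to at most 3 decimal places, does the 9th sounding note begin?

note 9 onset = 12b = 5217.391ms

1. 0.0ms @ 0 + 652.174ms (3/2)
2. 652.174ms @ 3/2 + 652.174ms (3/2)
3. 1304.348ms @ 3 + 434.783ms (1)
4. 1739.13ms @ 4 + 869.565ms (2)
5. 2608.696ms @ 6 + 869.565ms (2)
6. 3478.261ms @ 8 + 579.71ms (4/3)
7. 4057.971ms @ 28/3 + 579.71ms (4/3)
8. 4637.681ms @ 32/3 + 579.71ms (4/3)
9. 5217.391ms @ 12 + 652.174ms (3/2)
10. 5869.565ms @ 27/2 + 1086.957ms (5/2)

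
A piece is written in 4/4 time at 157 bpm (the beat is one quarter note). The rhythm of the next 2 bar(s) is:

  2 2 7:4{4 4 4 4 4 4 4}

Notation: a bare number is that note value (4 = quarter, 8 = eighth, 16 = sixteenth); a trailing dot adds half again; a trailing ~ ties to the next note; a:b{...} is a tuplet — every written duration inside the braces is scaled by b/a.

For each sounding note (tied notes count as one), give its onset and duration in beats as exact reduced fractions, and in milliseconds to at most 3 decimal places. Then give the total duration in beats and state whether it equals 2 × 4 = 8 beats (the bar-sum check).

1) 0.0ms=0b +764.331ms=2b
2) 764.331ms=2b +764.331ms=2b
3) 1528.662ms=4b +218.38ms=4/7b
4) 1747.043ms=32/7b +218.38ms=4/7b
5) 1965.423ms=36/7b +218.38ms=4/7b
6) 2183.803ms=40/7b +218.38ms=4/7b
7) 2402.184ms=44/7b +218.38ms=4/7b
8) 2620.564ms=48/7b +218.38ms=4/7b
9) 2838.944ms=52/7b +218.38ms=4/7b
Σ=8b of 8 (157bpm 4/4) — PASS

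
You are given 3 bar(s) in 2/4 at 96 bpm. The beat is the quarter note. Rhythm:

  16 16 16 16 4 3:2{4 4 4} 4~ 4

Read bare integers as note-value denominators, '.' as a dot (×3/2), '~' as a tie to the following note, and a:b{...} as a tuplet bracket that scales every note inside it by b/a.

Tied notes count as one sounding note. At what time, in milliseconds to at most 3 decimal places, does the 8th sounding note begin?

note 8 onset = 10/3b = 2083.333ms

1. 0.0ms @ 0 + 156.25ms (1/4)
2. 156.25ms @ 1/4 + 156.25ms (1/4)
3. 312.5ms @ 1/2 + 156.25ms (1/4)
4. 468.75ms @ 3/4 + 156.25ms (1/4)
5. 625.0ms @ 1 + 625.0ms (1)
6. 1250.0ms @ 2 + 416.667ms (2/3)
7. 1666.667ms @ 8/3 + 416.667ms (2/3)
8. 2083.333ms @ 10/3 + 416.667ms (2/3)
9. 2500.0ms @ 4 + 1250.0ms (2)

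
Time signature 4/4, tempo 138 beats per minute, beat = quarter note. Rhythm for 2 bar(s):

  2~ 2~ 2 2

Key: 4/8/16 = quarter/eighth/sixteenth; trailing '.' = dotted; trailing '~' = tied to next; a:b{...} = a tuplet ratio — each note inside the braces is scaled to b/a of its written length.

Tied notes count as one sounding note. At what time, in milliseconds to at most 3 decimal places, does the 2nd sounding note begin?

1. 0.0ms @ 0 + 2608.696ms (6)
2. 2608.696ms @ 6 + 869.565ms (2)

note 2 onset = 6b = 2608.696ms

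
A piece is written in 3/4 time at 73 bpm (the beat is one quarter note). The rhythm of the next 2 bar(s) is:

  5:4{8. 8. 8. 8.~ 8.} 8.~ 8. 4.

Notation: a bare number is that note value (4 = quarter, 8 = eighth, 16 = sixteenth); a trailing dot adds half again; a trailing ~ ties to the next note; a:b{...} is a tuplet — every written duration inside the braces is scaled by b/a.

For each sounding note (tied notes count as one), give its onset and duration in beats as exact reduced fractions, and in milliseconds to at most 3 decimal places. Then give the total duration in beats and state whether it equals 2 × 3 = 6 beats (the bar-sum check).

1) 0.0ms=0b +493.151ms=3/5b
2) 493.151ms=3/5b +493.151ms=3/5b
3) 986.301ms=6/5b +493.151ms=3/5b
4) 1479.452ms=9/5b +986.301ms=6/5b
5) 2465.753ms=3b +1232.877ms=3/2b
6) 3698.63ms=9/2b +1232.877ms=3/2b
Σ=6b of 6 (73bpm 3/4) — PASS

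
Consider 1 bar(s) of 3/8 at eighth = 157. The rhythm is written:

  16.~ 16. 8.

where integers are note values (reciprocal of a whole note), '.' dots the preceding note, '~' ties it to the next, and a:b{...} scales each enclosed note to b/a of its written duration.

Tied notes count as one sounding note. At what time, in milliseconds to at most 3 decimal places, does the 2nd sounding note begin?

1. 0.0ms @ 0 + 573.248ms (3/2)
2. 573.248ms @ 3/2 + 573.248ms (3/2)

note 2 onset = 3/2b = 573.248ms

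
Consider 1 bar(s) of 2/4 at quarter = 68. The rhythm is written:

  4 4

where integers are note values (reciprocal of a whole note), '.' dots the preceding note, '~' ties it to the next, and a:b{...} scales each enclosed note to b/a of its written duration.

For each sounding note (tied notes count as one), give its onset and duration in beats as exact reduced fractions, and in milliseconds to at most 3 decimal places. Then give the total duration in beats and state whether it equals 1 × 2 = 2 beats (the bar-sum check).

1) 0.0ms=0b +882.353ms=1b
2) 882.353ms=1b +882.353ms=1b
Σ=2b of 2 (68bpm 2/4) — PASS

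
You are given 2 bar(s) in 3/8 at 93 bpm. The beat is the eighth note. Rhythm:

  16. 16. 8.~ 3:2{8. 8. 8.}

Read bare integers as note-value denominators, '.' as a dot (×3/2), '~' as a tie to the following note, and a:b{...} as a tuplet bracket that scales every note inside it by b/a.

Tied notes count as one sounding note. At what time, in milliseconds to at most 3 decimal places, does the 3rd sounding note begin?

1. 0.0ms @ 0 + 483.871ms (3/4)
2. 483.871ms @ 3/4 + 483.871ms (3/4)
3. 967.742ms @ 3/2 + 1612.903ms (5/2)
4. 2580.645ms @ 4 + 645.161ms (1)
5. 3225.806ms @ 5 + 645.161ms (1)

note 3 onset = 3/2b = 967.742ms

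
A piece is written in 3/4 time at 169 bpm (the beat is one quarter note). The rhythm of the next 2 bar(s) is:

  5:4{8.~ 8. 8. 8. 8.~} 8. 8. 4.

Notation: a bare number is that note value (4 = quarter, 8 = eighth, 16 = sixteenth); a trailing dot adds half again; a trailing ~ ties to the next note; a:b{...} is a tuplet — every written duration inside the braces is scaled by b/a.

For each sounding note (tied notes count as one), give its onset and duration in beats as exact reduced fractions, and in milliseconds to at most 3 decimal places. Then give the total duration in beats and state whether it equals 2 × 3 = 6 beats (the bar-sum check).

1) 0.0ms=0b +426.036ms=6/5b
2) 426.036ms=6/5b +213.018ms=3/5b
3) 639.053ms=9/5b +213.018ms=3/5b
4) 852.071ms=12/5b +479.29ms=27/20b
5) 1331.361ms=15/4b +266.272ms=3/4b
6) 1597.633ms=9/2b +532.544ms=3/2b
Σ=6b of 6 (169bpm 3/4) — PASS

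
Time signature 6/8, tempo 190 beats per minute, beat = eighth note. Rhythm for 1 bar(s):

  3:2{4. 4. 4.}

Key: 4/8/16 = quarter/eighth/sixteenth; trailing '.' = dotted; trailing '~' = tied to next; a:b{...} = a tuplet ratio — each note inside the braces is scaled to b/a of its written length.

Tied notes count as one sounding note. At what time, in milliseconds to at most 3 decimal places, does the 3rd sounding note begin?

note 3 onset = 4b = 1263.158ms

1. 0.0ms @ 0 + 631.579ms (2)
2. 631.579ms @ 2 + 631.579ms (2)
3. 1263.158ms @ 4 + 631.579ms (2)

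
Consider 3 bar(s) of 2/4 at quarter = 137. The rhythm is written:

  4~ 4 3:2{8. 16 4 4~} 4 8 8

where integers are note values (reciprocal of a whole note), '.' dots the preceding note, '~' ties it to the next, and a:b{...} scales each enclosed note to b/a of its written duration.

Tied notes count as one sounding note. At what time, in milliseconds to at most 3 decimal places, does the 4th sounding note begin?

1. 0.0ms @ 0 + 875.912ms (2)
2. 875.912ms @ 2 + 218.978ms (1/2)
3. 1094.891ms @ 5/2 + 72.993ms (1/6)
4. 1167.883ms @ 8/3 + 291.971ms (2/3)
5. 1459.854ms @ 10/3 + 729.927ms (5/3)
6. 2189.781ms @ 5 + 218.978ms (1/2)
7. 2408.759ms @ 11/2 + 218.978ms (1/2)

note 4 onset = 8/3b = 1167.883ms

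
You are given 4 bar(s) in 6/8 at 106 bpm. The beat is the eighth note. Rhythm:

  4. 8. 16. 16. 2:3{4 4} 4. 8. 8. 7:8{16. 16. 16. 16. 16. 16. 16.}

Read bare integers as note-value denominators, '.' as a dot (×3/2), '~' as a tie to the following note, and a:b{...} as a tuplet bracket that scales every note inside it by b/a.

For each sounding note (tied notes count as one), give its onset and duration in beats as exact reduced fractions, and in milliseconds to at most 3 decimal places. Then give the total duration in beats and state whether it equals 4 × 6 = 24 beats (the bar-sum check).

1) 0.0ms=0b +1698.113ms=3b
2) 1698.113ms=3b +849.057ms=3/2b
3) 2547.17ms=9/2b +424.528ms=3/4b
4) 2971.698ms=21/4b +424.528ms=3/4b
5) 3396.226ms=6b +1698.113ms=3b
6) 5094.34ms=9b +1698.113ms=3b
7) 6792.453ms=12b +1698.113ms=3b
8) 8490.566ms=15b +849.057ms=3/2b
9) 9339.623ms=33/2b +849.057ms=3/2b
10) 10188.679ms=18b +485.175ms=6/7b
11) 10673.854ms=132/7b +485.175ms=6/7b
12) 11159.03ms=138/7b +485.175ms=6/7b
13) 11644.205ms=144/7b +485.175ms=6/7b
14) 12129.38ms=150/7b +485.175ms=6/7b
15) 12614.555ms=156/7b +485.175ms=6/7b
16) 13099.73ms=162/7b +485.175ms=6/7b
Σ=24b of 24 (106bpm 6/8) — PASS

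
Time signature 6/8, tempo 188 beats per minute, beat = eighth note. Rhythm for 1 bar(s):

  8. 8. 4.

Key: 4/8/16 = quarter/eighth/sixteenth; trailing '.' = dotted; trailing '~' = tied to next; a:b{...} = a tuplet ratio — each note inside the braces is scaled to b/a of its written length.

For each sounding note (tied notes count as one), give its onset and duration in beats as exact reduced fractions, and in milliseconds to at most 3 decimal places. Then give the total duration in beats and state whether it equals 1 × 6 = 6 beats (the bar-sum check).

1) 0.0ms=0b +478.723ms=3/2b
2) 478.723ms=3/2b +478.723ms=3/2b
3) 957.447ms=3b +957.447ms=3b
Σ=6b of 6 (188bpm 6/8) — PASS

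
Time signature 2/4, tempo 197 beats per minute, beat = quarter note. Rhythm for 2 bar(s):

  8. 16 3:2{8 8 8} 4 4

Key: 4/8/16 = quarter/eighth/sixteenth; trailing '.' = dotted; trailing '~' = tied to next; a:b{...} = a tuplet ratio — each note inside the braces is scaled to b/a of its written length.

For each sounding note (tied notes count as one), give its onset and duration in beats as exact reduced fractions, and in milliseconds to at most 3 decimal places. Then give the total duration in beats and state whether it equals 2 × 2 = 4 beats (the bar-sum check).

1) 0.0ms=0b +228.426ms=3/4b
2) 228.426ms=3/4b +76.142ms=1/4b
3) 304.569ms=1b +101.523ms=1/3b
4) 406.091ms=4/3b +101.523ms=1/3b
5) 507.614ms=5/3b +101.523ms=1/3b
6) 609.137ms=2b +304.569ms=1b
7) 913.706ms=3b +304.569ms=1b
Σ=4b of 4 (197bpm 2/4) — PASS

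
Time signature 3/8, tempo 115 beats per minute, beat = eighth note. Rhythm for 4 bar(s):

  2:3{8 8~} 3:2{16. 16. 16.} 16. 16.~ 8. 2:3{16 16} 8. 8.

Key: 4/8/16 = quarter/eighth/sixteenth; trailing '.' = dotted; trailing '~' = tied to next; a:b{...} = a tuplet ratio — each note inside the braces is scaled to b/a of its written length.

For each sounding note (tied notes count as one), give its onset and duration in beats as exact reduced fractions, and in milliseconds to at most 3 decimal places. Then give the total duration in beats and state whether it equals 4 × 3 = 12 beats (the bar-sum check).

1) 0.0ms=0b +782.609ms=3/2b
2) 782.609ms=3/2b +1043.478ms=2b
3) 1826.087ms=7/2b +260.87ms=1/2b
4) 2086.957ms=4b +260.87ms=1/2b
5) 2347.826ms=9/2b +391.304ms=3/4b
6) 2739.13ms=21/4b +1173.913ms=9/4b
7) 3913.043ms=15/2b +391.304ms=3/4b
8) 4304.348ms=33/4b +391.304ms=3/4b
9) 4695.652ms=9b +782.609ms=3/2b
10) 5478.261ms=21/2b +782.609ms=3/2b
Σ=12b of 12 (115bpm 3/8) — PASS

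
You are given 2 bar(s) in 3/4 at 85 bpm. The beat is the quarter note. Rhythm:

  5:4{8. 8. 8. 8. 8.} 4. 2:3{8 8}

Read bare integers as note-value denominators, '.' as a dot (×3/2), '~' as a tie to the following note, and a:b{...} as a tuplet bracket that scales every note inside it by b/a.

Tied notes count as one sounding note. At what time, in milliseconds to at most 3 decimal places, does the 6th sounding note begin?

note 6 onset = 3b = 2117.647ms

1. 0.0ms @ 0 + 423.529ms (3/5)
2. 423.529ms @ 3/5 + 423.529ms (3/5)
3. 847.059ms @ 6/5 + 423.529ms (3/5)
4. 1270.588ms @ 9/5 + 423.529ms (3/5)
5. 1694.118ms @ 12/5 + 423.529ms (3/5)
6. 2117.647ms @ 3 + 1058.824ms (3/2)
7. 3176.471ms @ 9/2 + 529.412ms (3/4)
8. 3705.882ms @ 21/4 + 529.412ms (3/4)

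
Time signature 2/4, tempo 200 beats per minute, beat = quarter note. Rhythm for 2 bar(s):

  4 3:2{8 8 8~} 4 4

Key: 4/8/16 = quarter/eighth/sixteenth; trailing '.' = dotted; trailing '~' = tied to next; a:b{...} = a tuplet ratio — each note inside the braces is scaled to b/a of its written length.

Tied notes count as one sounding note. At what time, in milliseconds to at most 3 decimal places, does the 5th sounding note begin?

1. 0.0ms @ 0 + 300.0ms (1)
2. 300.0ms @ 1 + 100.0ms (1/3)
3. 400.0ms @ 4/3 + 100.0ms (1/3)
4. 500.0ms @ 5/3 + 400.0ms (4/3)
5. 900.0ms @ 3 + 300.0ms (1)

note 5 onset = 3b = 900.0ms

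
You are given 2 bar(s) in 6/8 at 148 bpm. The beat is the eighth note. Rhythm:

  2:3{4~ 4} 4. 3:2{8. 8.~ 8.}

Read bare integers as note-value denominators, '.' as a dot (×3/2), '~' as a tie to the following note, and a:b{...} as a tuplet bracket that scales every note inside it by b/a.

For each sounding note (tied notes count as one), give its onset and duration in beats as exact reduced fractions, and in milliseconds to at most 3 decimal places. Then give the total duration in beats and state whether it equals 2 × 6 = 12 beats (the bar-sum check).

1) 0.0ms=0b +2432.432ms=6b
2) 2432.432ms=6b +1216.216ms=3b
3) 3648.649ms=9b +405.405ms=1b
4) 4054.054ms=10b +810.811ms=2b
Σ=12b of 12 (148bpm 6/8) — PASS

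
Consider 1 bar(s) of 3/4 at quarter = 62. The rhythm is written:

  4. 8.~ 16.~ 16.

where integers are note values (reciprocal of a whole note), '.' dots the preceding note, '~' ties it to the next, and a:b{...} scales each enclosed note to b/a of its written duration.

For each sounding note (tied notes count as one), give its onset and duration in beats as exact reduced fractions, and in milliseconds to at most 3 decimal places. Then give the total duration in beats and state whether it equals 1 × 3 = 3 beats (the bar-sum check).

1) 0.0ms=0b +1451.613ms=3/2b
2) 1451.613ms=3/2b +1451.613ms=3/2b
Σ=3b of 3 (62bpm 3/4) — PASS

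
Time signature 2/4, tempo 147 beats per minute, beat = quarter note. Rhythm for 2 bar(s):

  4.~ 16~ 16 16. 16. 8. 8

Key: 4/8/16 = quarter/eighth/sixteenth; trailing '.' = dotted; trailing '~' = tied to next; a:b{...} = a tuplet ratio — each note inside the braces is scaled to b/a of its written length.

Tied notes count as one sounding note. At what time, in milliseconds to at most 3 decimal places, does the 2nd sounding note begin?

1. 0.0ms @ 0 + 816.327ms (2)
2. 816.327ms @ 2 + 153.061ms (3/8)
3. 969.388ms @ 19/8 + 153.061ms (3/8)
4. 1122.449ms @ 11/4 + 306.122ms (3/4)
5. 1428.571ms @ 7/2 + 204.082ms (1/2)

note 2 onset = 2b = 816.327ms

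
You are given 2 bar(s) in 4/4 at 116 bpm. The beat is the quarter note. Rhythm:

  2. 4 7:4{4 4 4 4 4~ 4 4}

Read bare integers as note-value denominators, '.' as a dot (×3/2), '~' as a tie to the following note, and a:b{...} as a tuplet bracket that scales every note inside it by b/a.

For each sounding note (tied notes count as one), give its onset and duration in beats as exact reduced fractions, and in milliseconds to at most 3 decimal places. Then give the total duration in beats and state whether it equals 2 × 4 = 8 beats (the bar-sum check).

1) 0.0ms=0b +1551.724ms=3b
2) 1551.724ms=3b +517.241ms=1b
3) 2068.966ms=4b +295.567ms=4/7b
4) 2364.532ms=32/7b +295.567ms=4/7b
5) 2660.099ms=36/7b +295.567ms=4/7b
6) 2955.665ms=40/7b +295.567ms=4/7b
7) 3251.232ms=44/7b +591.133ms=8/7b
8) 3842.365ms=52/7b +295.567ms=4/7b
Σ=8b of 8 (116bpm 4/4) — PASS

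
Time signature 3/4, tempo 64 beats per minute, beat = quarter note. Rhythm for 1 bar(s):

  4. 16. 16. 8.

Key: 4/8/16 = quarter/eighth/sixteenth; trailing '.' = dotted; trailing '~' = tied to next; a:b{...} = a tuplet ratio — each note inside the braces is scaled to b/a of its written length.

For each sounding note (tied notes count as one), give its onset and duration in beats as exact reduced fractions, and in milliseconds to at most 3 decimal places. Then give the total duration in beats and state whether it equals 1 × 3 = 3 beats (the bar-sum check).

1) 0.0ms=0b +1406.25ms=3/2b
2) 1406.25ms=3/2b +351.562ms=3/8b
3) 1757.812ms=15/8b +351.562ms=3/8b
4) 2109.375ms=9/4b +703.125ms=3/4b
Σ=3b of 3 (64bpm 3/4) — PASS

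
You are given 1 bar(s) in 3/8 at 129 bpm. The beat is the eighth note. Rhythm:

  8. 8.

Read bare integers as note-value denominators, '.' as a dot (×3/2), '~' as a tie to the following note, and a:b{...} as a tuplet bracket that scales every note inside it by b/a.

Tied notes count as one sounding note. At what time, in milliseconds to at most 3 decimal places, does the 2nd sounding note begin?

1. 0.0ms @ 0 + 697.674ms (3/2)
2. 697.674ms @ 3/2 + 697.674ms (3/2)

note 2 onset = 3/2b = 697.674ms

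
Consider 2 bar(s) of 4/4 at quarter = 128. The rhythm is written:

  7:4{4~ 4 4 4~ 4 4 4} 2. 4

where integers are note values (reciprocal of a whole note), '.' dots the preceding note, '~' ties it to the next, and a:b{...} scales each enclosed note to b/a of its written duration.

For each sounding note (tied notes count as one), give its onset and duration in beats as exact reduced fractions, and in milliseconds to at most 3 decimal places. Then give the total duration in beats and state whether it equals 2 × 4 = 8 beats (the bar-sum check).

1) 0.0ms=0b +535.714ms=8/7b
2) 535.714ms=8/7b +267.857ms=4/7b
3) 803.571ms=12/7b +535.714ms=8/7b
4) 1339.286ms=20/7b +267.857ms=4/7b
5) 1607.143ms=24/7b +267.857ms=4/7b
6) 1875.0ms=4b +1406.25ms=3b
7) 3281.25ms=7b +468.75ms=1b
Σ=8b of 8 (128bpm 4/4) — PASS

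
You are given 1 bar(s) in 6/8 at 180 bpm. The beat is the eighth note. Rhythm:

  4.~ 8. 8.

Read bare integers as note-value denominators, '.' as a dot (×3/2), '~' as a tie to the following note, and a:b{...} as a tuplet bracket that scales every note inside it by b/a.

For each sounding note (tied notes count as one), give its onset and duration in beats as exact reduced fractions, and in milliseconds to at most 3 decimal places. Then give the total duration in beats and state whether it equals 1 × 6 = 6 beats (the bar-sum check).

1) 0.0ms=0b +1500.0ms=9/2b
2) 1500.0ms=9/2b +500.0ms=3/2b
Σ=6b of 6 (180bpm 6/8) — PASS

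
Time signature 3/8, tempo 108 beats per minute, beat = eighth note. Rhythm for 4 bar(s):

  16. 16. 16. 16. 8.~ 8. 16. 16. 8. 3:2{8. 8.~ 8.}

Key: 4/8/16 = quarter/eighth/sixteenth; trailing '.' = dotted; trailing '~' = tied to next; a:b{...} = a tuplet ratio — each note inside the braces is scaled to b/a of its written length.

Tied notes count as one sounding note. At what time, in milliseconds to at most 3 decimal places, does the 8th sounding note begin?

note 8 onset = 15/2b = 4166.667ms

1. 0.0ms @ 0 + 416.667ms (3/4)
2. 416.667ms @ 3/4 + 416.667ms (3/4)
3. 833.333ms @ 3/2 + 416.667ms (3/4)
4. 1250.0ms @ 9/4 + 416.667ms (3/4)
5. 1666.667ms @ 3 + 1666.667ms (3)
6. 3333.333ms @ 6 + 416.667ms (3/4)
7. 3750.0ms @ 27/4 + 416.667ms (3/4)
8. 4166.667ms @ 15/2 + 833.333ms (3/2)
9. 5000.0ms @ 9 + 555.556ms (1)
10. 5555.556ms @ 10 + 1111.111ms (2)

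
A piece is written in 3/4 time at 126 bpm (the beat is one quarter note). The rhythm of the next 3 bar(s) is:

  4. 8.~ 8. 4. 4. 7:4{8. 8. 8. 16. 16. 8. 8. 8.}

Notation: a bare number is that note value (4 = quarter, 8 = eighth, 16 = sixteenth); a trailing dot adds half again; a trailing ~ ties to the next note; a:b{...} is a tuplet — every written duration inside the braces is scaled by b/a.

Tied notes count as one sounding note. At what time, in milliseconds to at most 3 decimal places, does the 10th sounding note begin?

1. 0.0ms @ 0 + 714.286ms (3/2)
2. 714.286ms @ 3/2 + 714.286ms (3/2)
3. 1428.571ms @ 3 + 714.286ms (3/2)
4. 2142.857ms @ 9/2 + 714.286ms (3/2)
5. 2857.143ms @ 6 + 204.082ms (3/7)
6. 3061.224ms @ 45/7 + 204.082ms (3/7)
7. 3265.306ms @ 48/7 + 204.082ms (3/7)
8. 3469.388ms @ 51/7 + 102.041ms (3/14)
9. 3571.429ms @ 15/2 + 102.041ms (3/14)
10. 3673.469ms @ 54/7 + 204.082ms (3/7)
11. 3877.551ms @ 57/7 + 204.082ms (3/7)
12. 4081.633ms @ 60/7 + 204.082ms (3/7)

note 10 onset = 54/7b = 3673.469ms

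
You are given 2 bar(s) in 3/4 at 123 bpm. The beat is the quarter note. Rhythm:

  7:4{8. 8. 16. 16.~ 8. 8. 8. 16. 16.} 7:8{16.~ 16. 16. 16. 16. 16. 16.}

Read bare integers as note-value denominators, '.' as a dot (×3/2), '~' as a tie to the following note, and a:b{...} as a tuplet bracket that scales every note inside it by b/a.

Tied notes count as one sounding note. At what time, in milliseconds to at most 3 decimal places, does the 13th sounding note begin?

1. 0.0ms @ 0 + 209.059ms (3/7)
2. 209.059ms @ 3/7 + 209.059ms (3/7)
3. 418.118ms @ 6/7 + 104.53ms (3/14)
4. 522.648ms @ 15/14 + 313.589ms (9/14)
5. 836.237ms @ 12/7 + 209.059ms (3/7)
6. 1045.296ms @ 15/7 + 209.059ms (3/7)
7. 1254.355ms @ 18/7 + 104.53ms (3/14)
8. 1358.885ms @ 39/14 + 104.53ms (3/14)
9. 1463.415ms @ 3 + 418.118ms (6/7)
10. 1881.533ms @ 27/7 + 209.059ms (3/7)
11. 2090.592ms @ 30/7 + 209.059ms (3/7)
12. 2299.652ms @ 33/7 + 209.059ms (3/7)
13. 2508.711ms @ 36/7 + 209.059ms (3/7)
14. 2717.77ms @ 39/7 + 209.059ms (3/7)

note 13 onset = 36/7b = 2508.711ms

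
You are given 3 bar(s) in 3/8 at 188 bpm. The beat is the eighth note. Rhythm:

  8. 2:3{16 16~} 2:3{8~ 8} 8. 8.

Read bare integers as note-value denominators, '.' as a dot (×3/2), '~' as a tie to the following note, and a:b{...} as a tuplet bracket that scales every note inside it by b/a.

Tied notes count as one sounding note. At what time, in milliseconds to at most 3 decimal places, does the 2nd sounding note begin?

note 2 onset = 3/2b = 478.723ms

1. 0.0ms @ 0 + 478.723ms (3/2)
2. 478.723ms @ 3/2 + 239.362ms (3/4)
3. 718.085ms @ 9/4 + 1196.809ms (15/4)
4. 1914.894ms @ 6 + 478.723ms (3/2)
5. 2393.617ms @ 15/2 + 478.723ms (3/2)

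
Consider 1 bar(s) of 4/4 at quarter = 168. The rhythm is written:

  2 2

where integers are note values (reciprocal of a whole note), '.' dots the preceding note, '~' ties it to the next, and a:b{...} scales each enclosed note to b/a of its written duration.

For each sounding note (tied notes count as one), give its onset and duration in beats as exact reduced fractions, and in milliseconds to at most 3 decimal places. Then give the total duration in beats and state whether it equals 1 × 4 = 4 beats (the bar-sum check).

1) 0.0ms=0b +714.286ms=2b
2) 714.286ms=2b +714.286ms=2b
Σ=4b of 4 (168bpm 4/4) — PASS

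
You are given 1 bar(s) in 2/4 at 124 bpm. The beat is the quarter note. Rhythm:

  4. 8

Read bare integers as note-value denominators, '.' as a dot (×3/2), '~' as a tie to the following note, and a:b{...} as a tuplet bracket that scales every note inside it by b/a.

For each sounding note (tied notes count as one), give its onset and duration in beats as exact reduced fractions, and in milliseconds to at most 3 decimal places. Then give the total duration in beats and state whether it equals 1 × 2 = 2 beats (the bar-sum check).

1) 0.0ms=0b +725.806ms=3/2b
2) 725.806ms=3/2b +241.935ms=1/2b
Σ=2b of 2 (124bpm 2/4) — PASS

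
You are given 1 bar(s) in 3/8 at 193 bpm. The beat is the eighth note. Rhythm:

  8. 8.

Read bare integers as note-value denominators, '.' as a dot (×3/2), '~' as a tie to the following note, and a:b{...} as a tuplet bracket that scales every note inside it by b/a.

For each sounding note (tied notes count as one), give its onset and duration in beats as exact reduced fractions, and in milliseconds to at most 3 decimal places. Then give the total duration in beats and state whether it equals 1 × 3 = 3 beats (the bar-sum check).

1) 0.0ms=0b +466.321ms=3/2b
2) 466.321ms=3/2b +466.321ms=3/2b
Σ=3b of 3 (193bpm 3/8) — PASS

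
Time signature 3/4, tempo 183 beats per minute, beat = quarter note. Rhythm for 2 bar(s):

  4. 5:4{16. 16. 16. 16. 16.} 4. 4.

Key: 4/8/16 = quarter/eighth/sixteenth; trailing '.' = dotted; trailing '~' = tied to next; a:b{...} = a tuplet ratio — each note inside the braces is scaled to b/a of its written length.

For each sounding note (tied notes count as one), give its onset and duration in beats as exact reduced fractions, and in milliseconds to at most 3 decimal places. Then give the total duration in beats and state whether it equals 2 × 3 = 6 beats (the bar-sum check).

1) 0.0ms=0b +491.803ms=3/2b
2) 491.803ms=3/2b +98.361ms=3/10b
3) 590.164ms=9/5b +98.361ms=3/10b
4) 688.525ms=21/10b +98.361ms=3/10b
5) 786.885ms=12/5b +98.361ms=3/10b
6) 885.246ms=27/10b +98.361ms=3/10b
7) 983.607ms=3b +491.803ms=3/2b
8) 1475.41ms=9/2b +491.803ms=3/2b
Σ=6b of 6 (183bpm 3/4) — PASS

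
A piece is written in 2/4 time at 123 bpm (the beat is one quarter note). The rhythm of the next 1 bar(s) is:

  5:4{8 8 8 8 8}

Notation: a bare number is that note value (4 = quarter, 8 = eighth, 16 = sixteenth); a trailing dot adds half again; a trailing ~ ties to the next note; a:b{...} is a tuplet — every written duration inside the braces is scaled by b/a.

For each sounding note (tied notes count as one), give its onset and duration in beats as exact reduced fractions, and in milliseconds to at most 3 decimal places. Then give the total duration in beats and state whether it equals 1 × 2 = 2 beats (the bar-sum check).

1) 0.0ms=0b +195.122ms=2/5b
2) 195.122ms=2/5b +195.122ms=2/5b
3) 390.244ms=4/5b +195.122ms=2/5b
4) 585.366ms=6/5b +195.122ms=2/5b
5) 780.488ms=8/5b +195.122ms=2/5b
Σ=2b of 2 (123bpm 2/4) — PASS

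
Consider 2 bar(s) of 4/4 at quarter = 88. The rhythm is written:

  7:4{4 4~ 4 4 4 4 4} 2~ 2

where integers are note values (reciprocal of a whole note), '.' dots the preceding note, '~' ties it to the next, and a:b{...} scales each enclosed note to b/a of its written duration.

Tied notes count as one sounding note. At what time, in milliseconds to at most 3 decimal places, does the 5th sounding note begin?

1. 0.0ms @ 0 + 389.61ms (4/7)
2. 389.61ms @ 4/7 + 779.221ms (8/7)
3. 1168.831ms @ 12/7 + 389.61ms (4/7)
4. 1558.442ms @ 16/7 + 389.61ms (4/7)
5. 1948.052ms @ 20/7 + 389.61ms (4/7)
6. 2337.662ms @ 24/7 + 389.61ms (4/7)
7. 2727.273ms @ 4 + 2727.273ms (4)

note 5 onset = 20/7b = 1948.052ms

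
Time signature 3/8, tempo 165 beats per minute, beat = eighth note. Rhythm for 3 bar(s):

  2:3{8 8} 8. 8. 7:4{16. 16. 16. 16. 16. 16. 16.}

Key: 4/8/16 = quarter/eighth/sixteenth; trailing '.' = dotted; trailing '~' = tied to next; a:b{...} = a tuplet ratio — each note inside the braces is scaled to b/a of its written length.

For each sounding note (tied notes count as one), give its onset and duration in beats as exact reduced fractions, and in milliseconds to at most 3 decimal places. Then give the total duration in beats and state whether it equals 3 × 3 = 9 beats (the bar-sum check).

1) 0.0ms=0b +545.455ms=3/2b
2) 545.455ms=3/2b +545.455ms=3/2b
3) 1090.909ms=3b +545.455ms=3/2b
4) 1636.364ms=9/2b +545.455ms=3/2b
5) 2181.818ms=6b +155.844ms=3/7b
6) 2337.662ms=45/7b +155.844ms=3/7b
7) 2493.506ms=48/7b +155.844ms=3/7b
8) 2649.351ms=51/7b +155.844ms=3/7b
9) 2805.195ms=54/7b +155.844ms=3/7b
10) 2961.039ms=57/7b +155.844ms=3/7b
11) 3116.883ms=60/7b +155.844ms=3/7b
Σ=9b of 9 (165bpm 3/8) — PASS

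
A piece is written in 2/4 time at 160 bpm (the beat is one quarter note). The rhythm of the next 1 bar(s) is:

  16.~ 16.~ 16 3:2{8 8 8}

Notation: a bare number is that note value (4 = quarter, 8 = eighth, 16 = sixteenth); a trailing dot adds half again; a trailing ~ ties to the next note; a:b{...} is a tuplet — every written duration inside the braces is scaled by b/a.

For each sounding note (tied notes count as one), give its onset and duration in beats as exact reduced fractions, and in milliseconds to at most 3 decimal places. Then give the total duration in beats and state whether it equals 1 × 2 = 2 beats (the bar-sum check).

1) 0.0ms=0b +375.0ms=1b
2) 375.0ms=1b +125.0ms=1/3b
3) 500.0ms=4/3b +125.0ms=1/3b
4) 625.0ms=5/3b +125.0ms=1/3b
Σ=2b of 2 (160bpm 2/4) — PASS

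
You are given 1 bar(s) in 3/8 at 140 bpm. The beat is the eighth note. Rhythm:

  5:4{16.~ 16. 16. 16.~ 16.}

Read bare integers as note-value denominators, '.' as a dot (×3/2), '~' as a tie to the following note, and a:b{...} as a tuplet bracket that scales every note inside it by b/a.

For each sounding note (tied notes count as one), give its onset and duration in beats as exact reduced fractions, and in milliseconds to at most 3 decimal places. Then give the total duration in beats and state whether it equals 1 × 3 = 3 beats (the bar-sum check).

1) 0.0ms=0b +514.286ms=6/5b
2) 514.286ms=6/5b +257.143ms=3/5b
3) 771.429ms=9/5b +514.286ms=6/5b
Σ=3b of 3 (140bpm 3/8) — PASS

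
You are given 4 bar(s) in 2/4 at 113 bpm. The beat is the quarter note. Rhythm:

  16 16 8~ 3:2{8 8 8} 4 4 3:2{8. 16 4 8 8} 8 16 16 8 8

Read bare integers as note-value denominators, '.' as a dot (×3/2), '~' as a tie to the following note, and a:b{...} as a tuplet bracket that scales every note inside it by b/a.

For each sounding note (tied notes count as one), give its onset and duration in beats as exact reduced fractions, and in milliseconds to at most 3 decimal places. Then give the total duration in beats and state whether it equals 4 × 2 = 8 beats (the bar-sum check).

1) 0.0ms=0b +132.743ms=1/4b
2) 132.743ms=1/4b +132.743ms=1/4b
3) 265.487ms=1/2b +442.478ms=5/6b
4) 707.965ms=4/3b +176.991ms=1/3b
5) 884.956ms=5/3b +176.991ms=1/3b
6) 1061.947ms=2b +530.973ms=1b
7) 1592.92ms=3b +530.973ms=1b
8) 2123.894ms=4b +265.487ms=1/2b
9) 2389.381ms=9/2b +88.496ms=1/6b
10) 2477.876ms=14/3b +353.982ms=2/3b
11) 2831.858ms=16/3b +176.991ms=1/3b
12) 3008.85ms=17/3b +176.991ms=1/3b
13) 3185.841ms=6b +265.487ms=1/2b
14) 3451.327ms=13/2b +132.743ms=1/4b
15) 3584.071ms=27/4b +132.743ms=1/4b
16) 3716.814ms=7b +265.487ms=1/2b
17) 3982.301ms=15/2b +265.487ms=1/2b
Σ=8b of 8 (113bpm 2/4) — PASS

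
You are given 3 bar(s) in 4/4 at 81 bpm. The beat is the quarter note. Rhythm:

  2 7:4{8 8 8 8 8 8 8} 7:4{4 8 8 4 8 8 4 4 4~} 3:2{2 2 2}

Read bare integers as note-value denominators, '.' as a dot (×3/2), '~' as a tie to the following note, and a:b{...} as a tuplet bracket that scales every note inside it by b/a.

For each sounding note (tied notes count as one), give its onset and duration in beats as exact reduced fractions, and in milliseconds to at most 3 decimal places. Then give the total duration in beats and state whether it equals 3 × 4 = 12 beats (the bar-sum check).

1) 0.0ms=0b +1481.481ms=2b
2) 1481.481ms=2b +211.64ms=2/7b
3) 1693.122ms=16/7b +211.64ms=2/7b
4) 1904.762ms=18/7b +211.64ms=2/7b
5) 2116.402ms=20/7b +211.64ms=2/7b
6) 2328.042ms=22/7b +211.64ms=2/7b
7) 2539.683ms=24/7b +211.64ms=2/7b
8) 2751.323ms=26/7b +211.64ms=2/7b
9) 2962.963ms=4b +423.28ms=4/7b
10) 3386.243ms=32/7b +211.64ms=2/7b
11) 3597.884ms=34/7b +211.64ms=2/7b
12) 3809.524ms=36/7b +423.28ms=4/7b
13) 4232.804ms=40/7b +211.64ms=2/7b
14) 4444.444ms=6b +211.64ms=2/7b
15) 4656.085ms=44/7b +423.28ms=4/7b
16) 5079.365ms=48/7b +423.28ms=4/7b
17) 5502.646ms=52/7b +1410.935ms=40/21b
18) 6913.58ms=28/3b +987.654ms=4/3b
19) 7901.235ms=32/3b +987.654ms=4/3b
Σ=12b of 12 (81bpm 4/4) — PASS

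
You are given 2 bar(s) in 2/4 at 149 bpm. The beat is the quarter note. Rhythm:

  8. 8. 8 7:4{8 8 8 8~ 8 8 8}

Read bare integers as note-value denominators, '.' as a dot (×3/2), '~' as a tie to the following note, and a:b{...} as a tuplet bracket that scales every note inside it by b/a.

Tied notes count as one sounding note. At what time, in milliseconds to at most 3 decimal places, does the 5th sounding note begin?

note 5 onset = 16/7b = 920.422ms

1. 0.0ms @ 0 + 302.013ms (3/4)
2. 302.013ms @ 3/4 + 302.013ms (3/4)
3. 604.027ms @ 3/2 + 201.342ms (1/2)
4. 805.369ms @ 2 + 115.053ms (2/7)
5. 920.422ms @ 16/7 + 115.053ms (2/7)
6. 1035.475ms @ 18/7 + 115.053ms (2/7)
7. 1150.527ms @ 20/7 + 230.105ms (4/7)
8. 1380.633ms @ 24/7 + 115.053ms (2/7)
9. 1495.686ms @ 26/7 + 115.053ms (2/7)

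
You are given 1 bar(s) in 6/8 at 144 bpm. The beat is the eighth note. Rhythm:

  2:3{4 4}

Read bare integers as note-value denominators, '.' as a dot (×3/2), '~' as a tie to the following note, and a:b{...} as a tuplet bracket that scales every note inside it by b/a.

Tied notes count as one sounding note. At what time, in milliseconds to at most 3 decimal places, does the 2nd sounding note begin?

note 2 onset = 3b = 1250.0ms

1. 0.0ms @ 0 + 1250.0ms (3)
2. 1250.0ms @ 3 + 1250.0ms (3)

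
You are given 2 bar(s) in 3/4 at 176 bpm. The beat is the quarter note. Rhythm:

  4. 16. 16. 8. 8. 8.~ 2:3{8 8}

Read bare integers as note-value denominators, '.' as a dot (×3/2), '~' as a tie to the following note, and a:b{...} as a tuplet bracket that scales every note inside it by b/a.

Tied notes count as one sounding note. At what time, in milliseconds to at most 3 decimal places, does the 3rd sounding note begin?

1. 0.0ms @ 0 + 511.364ms (3/2)
2. 511.364ms @ 3/2 + 127.841ms (3/8)
3. 639.205ms @ 15/8 + 127.841ms (3/8)
4. 767.045ms @ 9/4 + 255.682ms (3/4)
5. 1022.727ms @ 3 + 255.682ms (3/4)
6. 1278.409ms @ 15/4 + 511.364ms (3/2)
7. 1789.773ms @ 21/4 + 255.682ms (3/4)

note 3 onset = 15/8b = 639.205ms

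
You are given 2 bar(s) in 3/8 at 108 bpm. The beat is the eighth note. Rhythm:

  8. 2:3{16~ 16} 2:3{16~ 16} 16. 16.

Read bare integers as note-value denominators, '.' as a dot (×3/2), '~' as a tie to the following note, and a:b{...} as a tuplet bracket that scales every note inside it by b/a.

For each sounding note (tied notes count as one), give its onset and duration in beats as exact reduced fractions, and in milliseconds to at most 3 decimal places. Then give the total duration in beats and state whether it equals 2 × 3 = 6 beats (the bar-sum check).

1) 0.0ms=0b +833.333ms=3/2b
2) 833.333ms=3/2b +833.333ms=3/2b
3) 1666.667ms=3b +833.333ms=3/2b
4) 2500.0ms=9/2b +416.667ms=3/4b
5) 2916.667ms=21/4b +416.667ms=3/4b
Σ=6b of 6 (108bpm 3/8) — PASS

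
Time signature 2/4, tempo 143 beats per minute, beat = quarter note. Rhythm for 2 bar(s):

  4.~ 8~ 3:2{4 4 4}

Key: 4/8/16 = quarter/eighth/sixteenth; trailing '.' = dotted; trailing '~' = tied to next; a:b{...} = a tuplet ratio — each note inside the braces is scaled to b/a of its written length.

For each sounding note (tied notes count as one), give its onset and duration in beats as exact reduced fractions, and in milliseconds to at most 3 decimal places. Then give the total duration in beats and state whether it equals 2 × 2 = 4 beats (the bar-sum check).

1) 0.0ms=0b +1118.881ms=8/3b
2) 1118.881ms=8/3b +279.72ms=2/3b
3) 1398.601ms=10/3b +279.72ms=2/3b
Σ=4b of 4 (143bpm 2/4) — PASS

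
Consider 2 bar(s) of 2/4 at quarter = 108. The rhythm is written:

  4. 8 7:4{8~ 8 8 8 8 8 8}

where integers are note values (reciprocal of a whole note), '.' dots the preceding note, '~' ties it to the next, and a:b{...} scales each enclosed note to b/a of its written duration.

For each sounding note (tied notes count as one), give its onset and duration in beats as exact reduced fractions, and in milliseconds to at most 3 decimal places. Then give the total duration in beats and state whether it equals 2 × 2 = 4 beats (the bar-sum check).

1) 0.0ms=0b +833.333ms=3/2b
2) 833.333ms=3/2b +277.778ms=1/2b
3) 1111.111ms=2b +317.46ms=4/7b
4) 1428.571ms=18/7b +158.73ms=2/7b
5) 1587.302ms=20/7b +158.73ms=2/7b
6) 1746.032ms=22/7b +158.73ms=2/7b
7) 1904.762ms=24/7b +158.73ms=2/7b
8) 2063.492ms=26/7b +158.73ms=2/7b
Σ=4b of 4 (108bpm 2/4) — PASS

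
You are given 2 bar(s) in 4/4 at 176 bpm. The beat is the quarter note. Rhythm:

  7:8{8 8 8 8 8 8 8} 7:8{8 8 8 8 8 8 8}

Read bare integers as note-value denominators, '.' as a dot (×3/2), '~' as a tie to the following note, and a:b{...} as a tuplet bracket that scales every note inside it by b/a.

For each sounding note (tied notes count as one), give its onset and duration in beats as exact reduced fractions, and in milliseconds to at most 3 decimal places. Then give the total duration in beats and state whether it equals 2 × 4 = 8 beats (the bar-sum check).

1) 0.0ms=0b +194.805ms=4/7b
2) 194.805ms=4/7b +194.805ms=4/7b
3) 389.61ms=8/7b +194.805ms=4/7b
4) 584.416ms=12/7b +194.805ms=4/7b
5) 779.221ms=16/7b +194.805ms=4/7b
6) 974.026ms=20/7b +194.805ms=4/7b
7) 1168.831ms=24/7b +194.805ms=4/7b
8) 1363.636ms=4b +194.805ms=4/7b
9) 1558.442ms=32/7b +194.805ms=4/7b
10) 1753.247ms=36/7b +194.805ms=4/7b
11) 1948.052ms=40/7b +194.805ms=4/7b
12) 2142.857ms=44/7b +194.805ms=4/7b
13) 2337.662ms=48/7b +194.805ms=4/7b
14) 2532.468ms=52/7b +194.805ms=4/7b
Σ=8b of 8 (176bpm 4/4) — PASS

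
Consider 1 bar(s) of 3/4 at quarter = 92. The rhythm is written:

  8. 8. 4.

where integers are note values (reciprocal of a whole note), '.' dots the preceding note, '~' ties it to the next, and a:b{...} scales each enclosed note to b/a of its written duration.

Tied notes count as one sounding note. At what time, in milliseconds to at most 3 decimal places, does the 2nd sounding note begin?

1. 0.0ms @ 0 + 489.13ms (3/4)
2. 489.13ms @ 3/4 + 489.13ms (3/4)
3. 978.261ms @ 3/2 + 978.261ms (3/2)

note 2 onset = 3/4b = 489.13ms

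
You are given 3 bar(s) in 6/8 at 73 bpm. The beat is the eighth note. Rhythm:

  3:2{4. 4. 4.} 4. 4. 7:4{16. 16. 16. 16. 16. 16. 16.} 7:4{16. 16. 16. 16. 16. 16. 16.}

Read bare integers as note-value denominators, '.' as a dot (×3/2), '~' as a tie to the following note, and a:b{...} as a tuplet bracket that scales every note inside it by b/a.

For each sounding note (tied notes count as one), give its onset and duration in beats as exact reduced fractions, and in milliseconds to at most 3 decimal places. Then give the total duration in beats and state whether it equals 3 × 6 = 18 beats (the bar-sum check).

1) 0.0ms=0b +1643.836ms=2b
2) 1643.836ms=2b +1643.836ms=2b
3) 3287.671ms=4b +1643.836ms=2b
4) 4931.507ms=6b +2465.753ms=3b
5) 7397.26ms=9b +2465.753ms=3b
6) 9863.014ms=12b +352.25ms=3/7b
7) 10215.264ms=87/7b +352.25ms=3/7b
8) 10567.515ms=90/7b +352.25ms=3/7b
9) 10919.765ms=93/7b +352.25ms=3/7b
10) 11272.016ms=96/7b +352.25ms=3/7b
11) 11624.266ms=99/7b +352.25ms=3/7b
12) 11976.517ms=102/7b +352.25ms=3/7b
13) 12328.767ms=15b +352.25ms=3/7b
14) 12681.018ms=108/7b +352.25ms=3/7b
15) 13033.268ms=111/7b +352.25ms=3/7b
16) 13385.519ms=114/7b +352.25ms=3/7b
17) 13737.769ms=117/7b +352.25ms=3/7b
18) 14090.02ms=120/7b +352.25ms=3/7b
19) 14442.27ms=123/7b +352.25ms=3/7b
Σ=18b of 18 (73bpm 6/8) — PASS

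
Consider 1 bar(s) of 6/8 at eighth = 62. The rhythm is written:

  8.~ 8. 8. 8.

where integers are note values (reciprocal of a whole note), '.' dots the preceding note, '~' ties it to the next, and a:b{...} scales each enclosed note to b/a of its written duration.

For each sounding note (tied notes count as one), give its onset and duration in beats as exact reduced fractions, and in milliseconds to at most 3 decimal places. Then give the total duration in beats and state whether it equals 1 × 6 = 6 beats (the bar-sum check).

1) 0.0ms=0b +2903.226ms=3b
2) 2903.226ms=3b +1451.613ms=3/2b
3) 4354.839ms=9/2b +1451.613ms=3/2b
Σ=6b of 6 (62bpm 6/8) — PASS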